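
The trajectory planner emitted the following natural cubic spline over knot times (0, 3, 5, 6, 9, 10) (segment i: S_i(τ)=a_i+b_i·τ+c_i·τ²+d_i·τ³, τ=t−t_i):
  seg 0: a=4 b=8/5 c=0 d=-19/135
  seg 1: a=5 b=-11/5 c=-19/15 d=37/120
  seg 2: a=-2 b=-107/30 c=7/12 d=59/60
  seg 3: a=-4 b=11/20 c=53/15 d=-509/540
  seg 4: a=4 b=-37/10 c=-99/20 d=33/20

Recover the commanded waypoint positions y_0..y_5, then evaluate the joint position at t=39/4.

y_0 = S_0(0) = a_0 = 4
y_1 = S_1(0) = a_1 = 5
y_2 = S_2(0) = a_2 = -2
y_3 = S_3(0) = a_3 = -4
y_4 = S_4(0) = a_4 = 4
y_5 = S_4(1) = -3
t_q=39/4 is in segment 4 (τ=3/4); S_4(τ)=-221/256

y_0=4 y_1=5 y_2=-2 y_3=-4 y_4=4 y_5=-3
S(39/4) = -221/256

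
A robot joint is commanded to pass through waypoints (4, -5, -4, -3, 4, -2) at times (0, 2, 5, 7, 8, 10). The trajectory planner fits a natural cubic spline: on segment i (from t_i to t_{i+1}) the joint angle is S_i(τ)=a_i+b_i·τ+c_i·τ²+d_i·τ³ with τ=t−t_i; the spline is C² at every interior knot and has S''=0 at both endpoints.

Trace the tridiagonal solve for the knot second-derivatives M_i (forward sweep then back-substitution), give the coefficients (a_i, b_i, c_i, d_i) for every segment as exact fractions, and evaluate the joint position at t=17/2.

Δ: Δ0=-9/2, Δ1=1/3, Δ2=1/2, Δ3=7, Δ4=-3
row 1: diag=10, rhs=29; c'=3/10, d'=29/10
row 2: denom=10−3·3/10=91/10; d'=(1−3·29/10)/(91/10)=-11/13
row 3: denom=6−2·20/91=506/91; d'=(39−2·-11/13)/(506/91)=161/22
row 4: denom=6−1·91/506=2945/506; d'=(-60−1·161/22)/(2945/506)=-34063/2945
back: M4=-34063/2945
back: M3=161/22−91/506·-34063/2945=27678/2945
back: M2=-11/13−20/91·27678/2945=-1715/589
back: M1=29/10−3/10·-1715/589=11113/2945
M: M0=0, M1=11113/2945, M2=-1715/589, M3=27678/2945, M4=-34063/2945, M5=0
seg 0: a=4, c=M0/2=0, d=(M1−M0)/(6·2)=11113/35340, b=Δ0−h0·(2M0+M1)/6=-101741/17670
seg 1: a=-5, c=M1/2=11113/5890, d=(M2−M1)/(6·3)=-9844/26505, b=Δ1−h1·(2M1+M2)/6=-35063/17670
seg 2: a=-4, c=M2/2=-1715/1178, d=(M3−M2)/(6·2)=36253/35340, b=Δ2−h2·(2M2+M3)/6=-12221/17670
seg 3: a=-3, c=M3/2=13839/2945, d=(M4−M3)/(6·1)=-61741/17670, b=Δ3−h3·(2M3+M4)/6=102397/17670
seg 4: a=4, c=M4/2=-34063/5890, d=(M5−M4)/(6·2)=34063/35340, b=Δ4−h4·(2M4+M5)/6=41621/8835
t_q=17/2 → seg 4, τ=1/2; S=4+41621/8835·τ+-34063/5890·τ²+34063/35340·τ³=474041/94240

  seg 0: a=4 b=-101741/17670 c=0 d=11113/35340
  seg 1: a=-5 b=-35063/17670 c=11113/5890 d=-9844/26505
  seg 2: a=-4 b=-12221/17670 c=-1715/1178 d=36253/35340
  seg 3: a=-3 b=102397/17670 c=13839/2945 d=-61741/17670
  seg 4: a=4 b=41621/8835 c=-34063/5890 d=34063/35340
S(17/2) = 474041/94240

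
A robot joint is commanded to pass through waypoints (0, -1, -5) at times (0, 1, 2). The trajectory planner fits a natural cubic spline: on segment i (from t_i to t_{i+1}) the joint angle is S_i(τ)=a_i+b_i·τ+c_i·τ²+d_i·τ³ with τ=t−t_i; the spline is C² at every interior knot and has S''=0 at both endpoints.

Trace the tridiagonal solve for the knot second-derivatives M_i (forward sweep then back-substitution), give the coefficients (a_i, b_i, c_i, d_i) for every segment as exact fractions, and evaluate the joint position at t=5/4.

  seg 0: a=0 b=-1/4 c=0 d=-3/4
  seg 1: a=-1 b=-5/2 c=-9/4 d=3/4
S(5/4) = -449/256

Δ: Δ0=-1, Δ1=-4
row 1: diag=4, rhs=-18; c'=1/4, d'=-9/2
back: M1=-9/2
M: M0=0, M1=-9/2, M2=0
seg 0: a=0, c=M0/2=0, d=(M1−M0)/(6·1)=-3/4, b=Δ0−h0·(2M0+M1)/6=-1/4
seg 1: a=-1, c=M1/2=-9/4, d=(M2−M1)/(6·1)=3/4, b=Δ1−h1·(2M1+M2)/6=-5/2
t_q=5/4 → seg 1, τ=1/4; S=-1+-5/2·τ+-9/4·τ²+3/4·τ³=-449/256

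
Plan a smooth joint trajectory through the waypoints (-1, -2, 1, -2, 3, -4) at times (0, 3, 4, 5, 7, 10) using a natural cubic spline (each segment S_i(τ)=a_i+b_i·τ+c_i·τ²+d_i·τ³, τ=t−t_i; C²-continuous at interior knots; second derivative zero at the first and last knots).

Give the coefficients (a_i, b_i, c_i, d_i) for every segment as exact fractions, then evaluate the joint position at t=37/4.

Δ: Δ0=-1/3, Δ1=3, Δ2=-3, Δ3=5/2, Δ4=-7/3
row 1: diag=8, rhs=20; c'=1/8, d'=5/2
row 2: denom=4−1·1/8=31/8; d'=(-36−1·5/2)/(31/8)=-308/31
row 3: denom=6−1·8/31=178/31; d'=(33−1·-308/31)/(178/31)=1331/178
row 4: denom=10−2·31/89=828/89; d'=(-29−2·1331/178)/(828/89)=-326/69
back: M4=-326/69
back: M3=1331/178−31/89·-326/69=1259/138
back: M2=-308/31−8/31·1259/138=-848/69
back: M1=5/2−1/8·-848/69=557/138
M: M0=0, M1=557/138, M2=-848/69, M3=1259/138, M4=-326/69, M5=0
seg 0: a=-1, c=M0/2=0, d=(M1−M0)/(6·3)=557/2484, b=Δ0−h0·(2M0+M1)/6=-649/276
seg 1: a=-2, c=M1/2=557/276, d=(M2−M1)/(6·1)=-751/276, b=Δ1−h1·(2M1+M2)/6=511/138
seg 2: a=1, c=M2/2=-424/69, d=(M3−M2)/(6·1)=985/276, b=Δ2−h2·(2M2+M3)/6=-39/92
seg 3: a=-2, c=M3/2=1259/276, d=(M4−M3)/(6·2)=-637/552, b=Δ3−h3·(2M3+M4)/6=-277/138
seg 4: a=3, c=M4/2=-163/69, d=(M5−M4)/(6·3)=163/621, b=Δ4−h4·(2M4+M5)/6=55/23
t_q=37/4 → seg 4, τ=9/4; S=3+55/23·τ+-163/69·τ²+163/621·τ³=-867/1472

  seg 0: a=-1 b=-649/276 c=0 d=557/2484
  seg 1: a=-2 b=511/138 c=557/276 d=-751/276
  seg 2: a=1 b=-39/92 c=-424/69 d=985/276
  seg 3: a=-2 b=-277/138 c=1259/276 d=-637/552
  seg 4: a=3 b=55/23 c=-163/69 d=163/621
S(37/4) = -867/1472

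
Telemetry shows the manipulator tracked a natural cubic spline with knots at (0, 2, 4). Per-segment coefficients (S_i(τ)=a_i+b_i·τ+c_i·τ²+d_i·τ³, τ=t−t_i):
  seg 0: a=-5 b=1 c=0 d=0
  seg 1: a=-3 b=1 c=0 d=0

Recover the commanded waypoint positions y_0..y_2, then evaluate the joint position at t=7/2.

y_0=-5 y_1=-3 y_2=-1
S(7/2) = -3/2

y_0 = S_0(0) = a_0 = -5
y_1 = S_1(0) = a_1 = -3
y_2 = S_1(2) = -1
t_q=7/2 is in segment 1 (τ=3/2); S_1(τ)=-3/2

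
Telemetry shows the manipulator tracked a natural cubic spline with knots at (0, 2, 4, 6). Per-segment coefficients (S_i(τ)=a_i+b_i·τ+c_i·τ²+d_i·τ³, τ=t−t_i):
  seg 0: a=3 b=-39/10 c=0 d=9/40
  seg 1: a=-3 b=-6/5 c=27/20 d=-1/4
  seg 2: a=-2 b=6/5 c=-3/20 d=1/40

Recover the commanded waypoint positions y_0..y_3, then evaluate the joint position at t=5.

y_0 = S_0(0) = a_0 = 3
y_1 = S_1(0) = a_1 = -3
y_2 = S_2(0) = a_2 = -2
y_3 = S_2(2) = 0
t_q=5 is in segment 2 (τ=1); S_2(τ)=-37/40

y_0=3 y_1=-3 y_2=-2 y_3=0
S(5) = -37/40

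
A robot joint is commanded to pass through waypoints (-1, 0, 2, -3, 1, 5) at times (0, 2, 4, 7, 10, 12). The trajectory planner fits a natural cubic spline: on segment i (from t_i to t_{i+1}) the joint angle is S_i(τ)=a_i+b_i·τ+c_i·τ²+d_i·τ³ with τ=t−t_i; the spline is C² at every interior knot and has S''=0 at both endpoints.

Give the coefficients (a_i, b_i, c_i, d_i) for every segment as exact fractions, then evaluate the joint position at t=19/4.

Δ: Δ0=1/2, Δ1=1, Δ2=-5/3, Δ3=4/3, Δ4=2
row 1: diag=8, rhs=3; c'=1/4, d'=3/8
row 2: denom=10−2·1/4=19/2; d'=(-16−2·3/8)/(19/2)=-67/38
row 3: denom=12−3·6/19=210/19; d'=(18−3·-67/38)/(210/19)=59/28
row 4: denom=10−3·19/70=643/70; d'=(4−3·59/28)/(643/70)=-325/1286
back: M4=-325/1286
back: M3=59/28−19/70·-325/1286=1399/643
back: M2=-67/38−6/19·1399/643=-3151/1286
back: M1=3/8−1/4·-3151/1286=635/643
M: M0=0, M1=635/643, M2=-3151/1286, M3=1399/643, M4=-325/1286, M5=0
seg 0: a=-1, c=M0/2=0, d=(M1−M0)/(6·2)=635/7716, b=Δ0−h0·(2M0+M1)/6=659/3858
seg 1: a=0, c=M1/2=635/1286, d=(M2−M1)/(6·2)=-4421/15432, b=Δ1−h1·(2M1+M2)/6=4469/3858
seg 2: a=2, c=M2/2=-3151/2572, d=(M3−M2)/(6·3)=661/2572, b=Δ2−h2·(2M2+M3)/6=-587/1929
seg 3: a=-3, c=M3/2=1399/1286, d=(M4−M3)/(6·3)=-347/2572, b=Δ3−h3·(2M3+M4)/6=-5525/7716
seg 4: a=1, c=M4/2=-325/2572, d=(M5−M4)/(6·2)=325/15432, b=Δ4−h4·(2M4+M5)/6=4183/1929
t_q=19/4 → seg 2, τ=3/4; S=2+-587/1929·τ+-3151/2572·τ²+661/2572·τ³=196059/164608

  seg 0: a=-1 b=659/3858 c=0 d=635/7716
  seg 1: a=0 b=4469/3858 c=635/1286 d=-4421/15432
  seg 2: a=2 b=-587/1929 c=-3151/2572 d=661/2572
  seg 3: a=-3 b=-5525/7716 c=1399/1286 d=-347/2572
  seg 4: a=1 b=4183/1929 c=-325/2572 d=325/15432
S(19/4) = 196059/164608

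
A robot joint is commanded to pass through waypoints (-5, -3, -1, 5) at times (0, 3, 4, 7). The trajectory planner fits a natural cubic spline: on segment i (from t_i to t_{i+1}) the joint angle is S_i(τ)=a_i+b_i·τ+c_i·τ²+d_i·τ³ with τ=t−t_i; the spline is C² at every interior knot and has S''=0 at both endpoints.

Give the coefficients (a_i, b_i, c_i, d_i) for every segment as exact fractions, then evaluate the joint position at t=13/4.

  seg 0: a=-5 b=10/63 c=0 d=32/567
  seg 1: a=-3 b=106/63 c=32/63 d=-4/21
  seg 2: a=-1 b=134/63 c=-4/63 d=4/567
S(13/4) = -857/336

Δ: Δ0=2/3, Δ1=2, Δ2=2
row 1: diag=8, rhs=8; c'=1/8, d'=1
row 2: denom=8−1·1/8=63/8; d'=(0−1·1)/(63/8)=-8/63
back: M2=-8/63
back: M1=1−1/8·-8/63=64/63
M: M0=0, M1=64/63, M2=-8/63, M3=0
seg 0: a=-5, c=M0/2=0, d=(M1−M0)/(6·3)=32/567, b=Δ0−h0·(2M0+M1)/6=10/63
seg 1: a=-3, c=M1/2=32/63, d=(M2−M1)/(6·1)=-4/21, b=Δ1−h1·(2M1+M2)/6=106/63
seg 2: a=-1, c=M2/2=-4/63, d=(M3−M2)/(6·3)=4/567, b=Δ2−h2·(2M2+M3)/6=134/63
t_q=13/4 → seg 1, τ=1/4; S=-3+106/63·τ+32/63·τ²+-4/21·τ³=-857/336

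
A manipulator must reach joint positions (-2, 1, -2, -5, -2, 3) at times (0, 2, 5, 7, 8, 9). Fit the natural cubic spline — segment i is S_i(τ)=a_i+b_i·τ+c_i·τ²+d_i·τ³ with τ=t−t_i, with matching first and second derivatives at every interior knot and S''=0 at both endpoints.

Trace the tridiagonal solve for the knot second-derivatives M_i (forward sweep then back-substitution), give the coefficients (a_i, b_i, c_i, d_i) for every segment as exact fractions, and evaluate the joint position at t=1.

Δ: Δ0=3/2, Δ1=-1, Δ2=-3/2, Δ3=3, Δ4=5
row 1: diag=10, rhs=-15; c'=3/10, d'=-3/2
row 2: denom=10−3·3/10=91/10; d'=(-3−3·-3/2)/(91/10)=15/91
row 3: denom=6−2·20/91=506/91; d'=(27−2·15/91)/(506/91)=2427/506
row 4: denom=4−1·91/506=1933/506; d'=(12−1·2427/506)/(1933/506)=3645/1933
back: M4=3645/1933
back: M3=2427/506−91/506·3645/1933=8616/1933
back: M2=15/91−20/91·8616/1933=-1575/1933
back: M1=-3/2−3/10·-1575/1933=-2427/1933
M: M0=0, M1=-2427/1933, M2=-1575/1933, M3=8616/1933, M4=3645/1933, M5=0
seg 0: a=-2, c=M0/2=0, d=(M1−M0)/(6·2)=-809/7732, b=Δ0−h0·(2M0+M1)/6=7417/3866
seg 1: a=1, c=M1/2=-2427/3866, d=(M2−M1)/(6·3)=142/5799, b=Δ1−h1·(2M1+M2)/6=2563/3866
seg 2: a=-2, c=M2/2=-1575/3866, d=(M3−M2)/(6·2)=3397/7732, b=Δ2−h2·(2M2+M3)/6=-9443/3866
seg 3: a=-5, c=M3/2=4308/1933, d=(M4−M3)/(6·1)=-1657/3866, b=Δ3−h3·(2M3+M4)/6=4639/3866
seg 4: a=-2, c=M4/2=3645/3866, d=(M5−M4)/(6·1)=-1215/3866, b=Δ4−h4·(2M4+M5)/6=8450/1933
t_q=1 → seg 0, τ=1; S=-2+7417/3866·τ+0·τ²+-809/7732·τ³=-1439/7732

  seg 0: a=-2 b=7417/3866 c=0 d=-809/7732
  seg 1: a=1 b=2563/3866 c=-2427/3866 d=142/5799
  seg 2: a=-2 b=-9443/3866 c=-1575/3866 d=3397/7732
  seg 3: a=-5 b=4639/3866 c=4308/1933 d=-1657/3866
  seg 4: a=-2 b=8450/1933 c=3645/3866 d=-1215/3866
S(1) = -1439/7732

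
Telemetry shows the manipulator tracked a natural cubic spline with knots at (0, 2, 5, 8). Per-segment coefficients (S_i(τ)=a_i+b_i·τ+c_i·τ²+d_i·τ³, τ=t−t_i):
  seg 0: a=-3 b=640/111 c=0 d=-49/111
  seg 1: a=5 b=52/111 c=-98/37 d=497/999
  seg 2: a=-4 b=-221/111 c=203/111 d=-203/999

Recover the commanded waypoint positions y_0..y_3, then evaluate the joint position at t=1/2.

y_0 = S_0(0) = a_0 = -3
y_1 = S_1(0) = a_1 = 5
y_2 = S_2(0) = a_2 = -4
y_3 = S_2(3) = 1
t_q=1/2 is in segment 0 (τ=1/2); S_0(τ)=-51/296

y_0=-3 y_1=5 y_2=-4 y_3=1
S(1/2) = -51/296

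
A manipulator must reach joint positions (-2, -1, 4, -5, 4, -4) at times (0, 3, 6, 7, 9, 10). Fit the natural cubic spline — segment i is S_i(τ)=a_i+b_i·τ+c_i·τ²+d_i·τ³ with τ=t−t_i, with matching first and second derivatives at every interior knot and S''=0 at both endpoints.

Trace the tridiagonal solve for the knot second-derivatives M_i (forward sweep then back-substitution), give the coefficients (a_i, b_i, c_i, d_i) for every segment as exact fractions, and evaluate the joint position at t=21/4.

  seg 0: a=-2 b=-687/452 c=0 d=2513/12204
  seg 1: a=-1 b=913/226 c=2513/1356 d=-10757/12204
  seg 2: a=4 b=-3905/452 c=-687/113 d=2585/452
  seg 3: a=-5 b=-823/226 c=5007/452 d=-3167/904
  seg 4: a=4 b=-155/113 c=-2247/226 d=749/226
S(21/4) = 214981/28928

Δ: Δ0=1/3, Δ1=5/3, Δ2=-9, Δ3=9/2, Δ4=-8
row 1: diag=12, rhs=8; c'=1/4, d'=2/3
row 2: denom=8−3·1/4=29/4; d'=(-64−3·2/3)/(29/4)=-264/29
row 3: denom=6−1·4/29=170/29; d'=(81−1·-264/29)/(170/29)=2613/170
row 4: denom=6−2·29/85=452/85; d'=(-75−2·2613/170)/(452/85)=-2247/113
back: M4=-2247/113
back: M3=2613/170−29/85·-2247/113=5007/226
back: M2=-264/29−4/29·5007/226=-1374/113
back: M1=2/3−1/4·-1374/113=2513/678
M: M0=0, M1=2513/678, M2=-1374/113, M3=5007/226, M4=-2247/113, M5=0
seg 0: a=-2, c=M0/2=0, d=(M1−M0)/(6·3)=2513/12204, b=Δ0−h0·(2M0+M1)/6=-687/452
seg 1: a=-1, c=M1/2=2513/1356, d=(M2−M1)/(6·3)=-10757/12204, b=Δ1−h1·(2M1+M2)/6=913/226
seg 2: a=4, c=M2/2=-687/113, d=(M3−M2)/(6·1)=2585/452, b=Δ2−h2·(2M2+M3)/6=-3905/452
seg 3: a=-5, c=M3/2=5007/452, d=(M4−M3)/(6·2)=-3167/904, b=Δ3−h3·(2M3+M4)/6=-823/226
seg 4: a=4, c=M4/2=-2247/226, d=(M5−M4)/(6·1)=749/226, b=Δ4−h4·(2M4+M5)/6=-155/113
t_q=21/4 → seg 1, τ=9/4; S=-1+913/226·τ+2513/1356·τ²+-10757/12204·τ³=214981/28928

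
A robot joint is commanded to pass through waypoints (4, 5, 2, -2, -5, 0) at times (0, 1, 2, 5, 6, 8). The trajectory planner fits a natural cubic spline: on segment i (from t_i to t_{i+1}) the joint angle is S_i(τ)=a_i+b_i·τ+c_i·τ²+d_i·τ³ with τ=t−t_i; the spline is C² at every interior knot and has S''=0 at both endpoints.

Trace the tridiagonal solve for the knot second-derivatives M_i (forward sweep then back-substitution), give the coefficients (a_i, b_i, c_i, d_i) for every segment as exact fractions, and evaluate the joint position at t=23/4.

  seg 0: a=4 b=15923/7446 c=0 d=-8477/7446
  seg 1: a=5 b=-4754/3723 c=-8477/2482 d=12601/7446
  seg 2: a=2 b=-22567/7446 c=2062/1241 d=-8159/22338
  seg 3: a=-2 b=-10883/3723 c=-4035/2482 d=11533/7446
  seg 4: a=-5 b=-11377/7446 c=3749/1241 d=-3749/7446
S(23/4) = -707415/158848

Δ: Δ0=1, Δ1=-3, Δ2=-4/3, Δ3=-3, Δ4=5/2
row 1: diag=4, rhs=-24; c'=1/4, d'=-6
row 2: denom=8−1·1/4=31/4; d'=(10−1·-6)/(31/4)=64/31
row 3: denom=8−3·12/31=212/31; d'=(-10−3·64/31)/(212/31)=-251/106
row 4: denom=6−1·31/212=1241/212; d'=(33−1·-251/106)/(1241/212)=7498/1241
back: M4=7498/1241
back: M3=-251/106−31/212·7498/1241=-4035/1241
back: M2=64/31−12/31·-4035/1241=4124/1241
back: M1=-6−1/4·4124/1241=-8477/1241
M: M0=0, M1=-8477/1241, M2=4124/1241, M3=-4035/1241, M4=7498/1241, M5=0
seg 0: a=4, c=M0/2=0, d=(M1−M0)/(6·1)=-8477/7446, b=Δ0−h0·(2M0+M1)/6=15923/7446
seg 1: a=5, c=M1/2=-8477/2482, d=(M2−M1)/(6·1)=12601/7446, b=Δ1−h1·(2M1+M2)/6=-4754/3723
seg 2: a=2, c=M2/2=2062/1241, d=(M3−M2)/(6·3)=-8159/22338, b=Δ2−h2·(2M2+M3)/6=-22567/7446
seg 3: a=-2, c=M3/2=-4035/2482, d=(M4−M3)/(6·1)=11533/7446, b=Δ3−h3·(2M3+M4)/6=-10883/3723
seg 4: a=-5, c=M4/2=3749/1241, d=(M5−M4)/(6·2)=-3749/7446, b=Δ4−h4·(2M4+M5)/6=-11377/7446
t_q=23/4 → seg 3, τ=3/4; S=-2+-10883/3723·τ+-4035/2482·τ²+11533/7446·τ³=-707415/158848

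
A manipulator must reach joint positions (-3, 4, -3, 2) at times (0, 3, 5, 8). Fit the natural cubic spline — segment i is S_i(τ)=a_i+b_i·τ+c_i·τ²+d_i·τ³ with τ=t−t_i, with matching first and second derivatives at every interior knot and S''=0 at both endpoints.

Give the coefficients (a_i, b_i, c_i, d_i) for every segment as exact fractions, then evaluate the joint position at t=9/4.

  seg 0: a=-3 b=215/48 c=0 d=-103/432
  seg 1: a=4 b=-47/24 c=-103/48 d=11/16
  seg 2: a=-3 b=-55/24 c=95/48 d=-95/432
S(9/4) = 4467/1024

Δ: Δ0=7/3, Δ1=-7/2, Δ2=5/3
row 1: diag=10, rhs=-35; c'=1/5, d'=-7/2
row 2: denom=10−2·1/5=48/5; d'=(31−2·-7/2)/(48/5)=95/24
back: M2=95/24
back: M1=-7/2−1/5·95/24=-103/24
M: M0=0, M1=-103/24, M2=95/24, M3=0
seg 0: a=-3, c=M0/2=0, d=(M1−M0)/(6·3)=-103/432, b=Δ0−h0·(2M0+M1)/6=215/48
seg 1: a=4, c=M1/2=-103/48, d=(M2−M1)/(6·2)=11/16, b=Δ1−h1·(2M1+M2)/6=-47/24
seg 2: a=-3, c=M2/2=95/48, d=(M3−M2)/(6·3)=-95/432, b=Δ2−h2·(2M2+M3)/6=-55/24
t_q=9/4 → seg 0, τ=9/4; S=-3+215/48·τ+0·τ²+-103/432·τ³=4467/1024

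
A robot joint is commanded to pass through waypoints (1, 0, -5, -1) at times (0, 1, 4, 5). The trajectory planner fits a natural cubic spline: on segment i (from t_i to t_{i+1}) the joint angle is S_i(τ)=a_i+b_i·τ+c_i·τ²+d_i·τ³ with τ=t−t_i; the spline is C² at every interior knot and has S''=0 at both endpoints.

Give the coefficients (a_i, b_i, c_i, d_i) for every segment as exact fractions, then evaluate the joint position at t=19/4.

  seg 0: a=1 b=-98/165 c=0 d=-67/165
  seg 1: a=0 b=-299/165 c=-67/55 d=19/45
  seg 2: a=-5 b=376/165 c=142/55 d=-142/165
S(19/4) = -775/352

Δ: Δ0=-1, Δ1=-5/3, Δ2=4
row 1: diag=8, rhs=-4; c'=3/8, d'=-1/2
row 2: denom=8−3·3/8=55/8; d'=(34−3·-1/2)/(55/8)=284/55
back: M2=284/55
back: M1=-1/2−3/8·284/55=-134/55
M: M0=0, M1=-134/55, M2=284/55, M3=0
seg 0: a=1, c=M0/2=0, d=(M1−M0)/(6·1)=-67/165, b=Δ0−h0·(2M0+M1)/6=-98/165
seg 1: a=0, c=M1/2=-67/55, d=(M2−M1)/(6·3)=19/45, b=Δ1−h1·(2M1+M2)/6=-299/165
seg 2: a=-5, c=M2/2=142/55, d=(M3−M2)/(6·1)=-142/165, b=Δ2−h2·(2M2+M3)/6=376/165
t_q=19/4 → seg 2, τ=3/4; S=-5+376/165·τ+142/55·τ²+-142/165·τ³=-775/352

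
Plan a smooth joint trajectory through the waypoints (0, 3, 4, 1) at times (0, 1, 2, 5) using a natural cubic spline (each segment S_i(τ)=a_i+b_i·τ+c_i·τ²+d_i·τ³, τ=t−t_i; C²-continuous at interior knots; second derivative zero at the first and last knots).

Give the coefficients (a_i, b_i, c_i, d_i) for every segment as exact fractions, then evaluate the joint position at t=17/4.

Δ: Δ0=3, Δ1=1, Δ2=-1
row 1: diag=4, rhs=-12; c'=1/4, d'=-3
row 2: denom=8−1·1/4=31/4; d'=(-12−1·-3)/(31/4)=-36/31
back: M2=-36/31
back: M1=-3−1/4·-36/31=-84/31
M: M0=0, M1=-84/31, M2=-36/31, M3=0
seg 0: a=0, c=M0/2=0, d=(M1−M0)/(6·1)=-14/31, b=Δ0−h0·(2M0+M1)/6=107/31
seg 1: a=3, c=M1/2=-42/31, d=(M2−M1)/(6·1)=8/31, b=Δ1−h1·(2M1+M2)/6=65/31
seg 2: a=4, c=M2/2=-18/31, d=(M3−M2)/(6·3)=2/31, b=Δ2−h2·(2M2+M3)/6=5/31
t_q=17/4 → seg 2, τ=9/4; S=4+5/31·τ+-18/31·τ²+2/31·τ³=2141/992

  seg 0: a=0 b=107/31 c=0 d=-14/31
  seg 1: a=3 b=65/31 c=-42/31 d=8/31
  seg 2: a=4 b=5/31 c=-18/31 d=2/31
S(17/4) = 2141/992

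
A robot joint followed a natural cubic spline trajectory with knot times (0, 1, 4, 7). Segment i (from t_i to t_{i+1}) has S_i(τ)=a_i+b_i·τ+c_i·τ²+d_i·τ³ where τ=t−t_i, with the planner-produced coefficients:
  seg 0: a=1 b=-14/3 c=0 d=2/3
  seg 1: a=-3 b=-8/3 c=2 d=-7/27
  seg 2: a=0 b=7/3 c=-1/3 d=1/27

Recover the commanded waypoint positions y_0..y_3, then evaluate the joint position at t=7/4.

y_0 = S_0(0) = a_0 = 1
y_1 = S_1(0) = a_1 = -3
y_2 = S_2(0) = a_2 = 0
y_3 = S_2(3) = 5
t_q=7/4 is in segment 1 (τ=3/4); S_1(τ)=-255/64

y_0=1 y_1=-3 y_2=0 y_3=5
S(7/4) = -255/64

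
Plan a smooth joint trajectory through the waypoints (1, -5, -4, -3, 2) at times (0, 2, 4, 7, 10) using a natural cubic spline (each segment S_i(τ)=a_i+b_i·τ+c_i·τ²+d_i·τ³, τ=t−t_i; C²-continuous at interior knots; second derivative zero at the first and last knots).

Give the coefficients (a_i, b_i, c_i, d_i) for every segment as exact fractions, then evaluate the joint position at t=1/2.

  seg 0: a=1 b=-1107/280 c=0 d=267/1120
  seg 1: a=-5 b=-153/140 c=801/560 d=-71/224
  seg 2: a=-4 b=33/40 c=-33/70 d=155/1512
  seg 3: a=-3 b=107/140 c=379/840 d=-379/7560
S(1/2) = -1697/1792

Δ: Δ0=-3, Δ1=1/2, Δ2=1/3, Δ3=5/3
row 1: diag=8, rhs=21; c'=1/4, d'=21/8
row 2: denom=10−2·1/4=19/2; d'=(-1−2·21/8)/(19/2)=-25/38
row 3: denom=12−3·6/19=210/19; d'=(8−3·-25/38)/(210/19)=379/420
back: M3=379/420
back: M2=-25/38−6/19·379/420=-33/35
back: M1=21/8−1/4·-33/35=801/280
M: M0=0, M1=801/280, M2=-33/35, M3=379/420, M4=0
seg 0: a=1, c=M0/2=0, d=(M1−M0)/(6·2)=267/1120, b=Δ0−h0·(2M0+M1)/6=-1107/280
seg 1: a=-5, c=M1/2=801/560, d=(M2−M1)/(6·2)=-71/224, b=Δ1−h1·(2M1+M2)/6=-153/140
seg 2: a=-4, c=M2/2=-33/70, d=(M3−M2)/(6·3)=155/1512, b=Δ2−h2·(2M2+M3)/6=33/40
seg 3: a=-3, c=M3/2=379/840, d=(M4−M3)/(6·3)=-379/7560, b=Δ3−h3·(2M3+M4)/6=107/140
t_q=1/2 → seg 0, τ=1/2; S=1+-1107/280·τ+0·τ²+267/1120·τ³=-1697/1792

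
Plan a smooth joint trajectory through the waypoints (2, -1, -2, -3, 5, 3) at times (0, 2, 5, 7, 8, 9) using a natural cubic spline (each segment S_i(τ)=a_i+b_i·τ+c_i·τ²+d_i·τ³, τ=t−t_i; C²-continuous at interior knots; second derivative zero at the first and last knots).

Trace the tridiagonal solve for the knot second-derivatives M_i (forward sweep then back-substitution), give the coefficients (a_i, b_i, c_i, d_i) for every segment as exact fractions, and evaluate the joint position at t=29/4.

Δ: Δ0=-3/2, Δ1=-1/3, Δ2=-1/2, Δ3=8, Δ4=-2
row 1: diag=10, rhs=7; c'=3/10, d'=7/10
row 2: denom=10−3·3/10=91/10; d'=(-1−3·7/10)/(91/10)=-31/91
row 3: denom=6−2·20/91=506/91; d'=(51−2·-31/91)/(506/91)=4703/506
row 4: denom=4−1·91/506=1933/506; d'=(-60−1·4703/506)/(1933/506)=-35063/1933
back: M4=-35063/1933
back: M3=4703/506−91/506·-35063/1933=24272/1933
back: M2=-31/91−20/91·24272/1933=-5993/1933
back: M1=7/10−3/10·-5993/1933=3151/1933
M: M0=0, M1=3151/1933, M2=-5993/1933, M3=24272/1933, M4=-35063/1933, M5=0
seg 0: a=2, c=M0/2=0, d=(M1−M0)/(6·2)=3151/23196, b=Δ0−h0·(2M0+M1)/6=-23699/11598
seg 1: a=-1, c=M1/2=3151/3866, d=(M2−M1)/(6·3)=-508/1933, b=Δ1−h1·(2M1+M2)/6=-4793/11598
seg 2: a=-2, c=M2/2=-5993/3866, d=(M3−M2)/(6·2)=30265/23196, b=Δ2−h2·(2M2+M3)/6=-30371/11598
seg 3: a=-3, c=M3/2=12136/1933, d=(M4−M3)/(6·1)=-59335/11598, b=Δ3−h3·(2M3+M4)/6=79303/11598
seg 4: a=5, c=M4/2=-35063/3866, d=(M5−M4)/(6·1)=35063/11598, b=Δ4−h4·(2M4+M5)/6=23465/5799
t_q=29/4 → seg 3, τ=1/4; S=-3+79303/11598·τ+12136/1933·τ²+-59335/11598·τ³=-242013/247424

  seg 0: a=2 b=-23699/11598 c=0 d=3151/23196
  seg 1: a=-1 b=-4793/11598 c=3151/3866 d=-508/1933
  seg 2: a=-2 b=-30371/11598 c=-5993/3866 d=30265/23196
  seg 3: a=-3 b=79303/11598 c=12136/1933 d=-59335/11598
  seg 4: a=5 b=23465/5799 c=-35063/3866 d=35063/11598
S(29/4) = -242013/247424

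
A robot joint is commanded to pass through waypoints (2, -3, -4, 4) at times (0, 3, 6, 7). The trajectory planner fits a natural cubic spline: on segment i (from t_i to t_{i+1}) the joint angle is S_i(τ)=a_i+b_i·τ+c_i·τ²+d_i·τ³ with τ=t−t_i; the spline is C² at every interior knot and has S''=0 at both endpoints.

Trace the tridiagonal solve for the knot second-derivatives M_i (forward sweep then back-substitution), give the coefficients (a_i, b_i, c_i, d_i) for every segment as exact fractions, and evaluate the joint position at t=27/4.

  seg 0: a=2 b=-34/29 c=0 d=-43/783
  seg 1: a=-3 b=-77/29 c=-43/87 d=331/783
  seg 2: a=-4 b=168/29 c=96/29 d=-32/29
S(27/4) = 101/58

Δ: Δ0=-5/3, Δ1=-1/3, Δ2=8
row 1: diag=12, rhs=8; c'=1/4, d'=2/3
row 2: denom=8−3·1/4=29/4; d'=(50−3·2/3)/(29/4)=192/29
back: M2=192/29
back: M1=2/3−1/4·192/29=-86/87
M: M0=0, M1=-86/87, M2=192/29, M3=0
seg 0: a=2, c=M0/2=0, d=(M1−M0)/(6·3)=-43/783, b=Δ0−h0·(2M0+M1)/6=-34/29
seg 1: a=-3, c=M1/2=-43/87, d=(M2−M1)/(6·3)=331/783, b=Δ1−h1·(2M1+M2)/6=-77/29
seg 2: a=-4, c=M2/2=96/29, d=(M3−M2)/(6·1)=-32/29, b=Δ2−h2·(2M2+M3)/6=168/29
t_q=27/4 → seg 2, τ=3/4; S=-4+168/29·τ+96/29·τ²+-32/29·τ³=101/58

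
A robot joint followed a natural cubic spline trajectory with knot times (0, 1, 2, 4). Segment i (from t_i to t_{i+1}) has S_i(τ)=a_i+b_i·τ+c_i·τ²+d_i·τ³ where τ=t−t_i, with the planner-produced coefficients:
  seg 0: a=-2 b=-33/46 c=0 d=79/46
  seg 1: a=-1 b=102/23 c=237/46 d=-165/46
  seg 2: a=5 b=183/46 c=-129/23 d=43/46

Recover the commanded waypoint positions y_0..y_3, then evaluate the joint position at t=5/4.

y_0 = S_0(0) = a_0 = -2
y_1 = S_1(0) = a_1 = -1
y_2 = S_2(0) = a_2 = 5
y_3 = S_2(2) = -2
t_q=5/4 is in segment 1 (τ=1/4); S_1(τ)=1103/2944

y_0=-2 y_1=-1 y_2=5 y_3=-2
S(5/4) = 1103/2944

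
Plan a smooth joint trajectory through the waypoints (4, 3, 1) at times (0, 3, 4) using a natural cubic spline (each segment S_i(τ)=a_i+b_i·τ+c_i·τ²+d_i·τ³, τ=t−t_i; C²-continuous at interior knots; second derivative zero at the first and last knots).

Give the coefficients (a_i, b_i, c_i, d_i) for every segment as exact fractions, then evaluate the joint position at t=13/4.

  seg 0: a=4 b=7/24 c=0 d=-5/72
  seg 1: a=3 b=-19/12 c=-5/8 d=5/24
S(13/4) = 1315/512

Δ: Δ0=-1/3, Δ1=-2
row 1: diag=8, rhs=-10; c'=1/8, d'=-5/4
back: M1=-5/4
M: M0=0, M1=-5/4, M2=0
seg 0: a=4, c=M0/2=0, d=(M1−M0)/(6·3)=-5/72, b=Δ0−h0·(2M0+M1)/6=7/24
seg 1: a=3, c=M1/2=-5/8, d=(M2−M1)/(6·1)=5/24, b=Δ1−h1·(2M1+M2)/6=-19/12
t_q=13/4 → seg 1, τ=1/4; S=3+-19/12·τ+-5/8·τ²+5/24·τ³=1315/512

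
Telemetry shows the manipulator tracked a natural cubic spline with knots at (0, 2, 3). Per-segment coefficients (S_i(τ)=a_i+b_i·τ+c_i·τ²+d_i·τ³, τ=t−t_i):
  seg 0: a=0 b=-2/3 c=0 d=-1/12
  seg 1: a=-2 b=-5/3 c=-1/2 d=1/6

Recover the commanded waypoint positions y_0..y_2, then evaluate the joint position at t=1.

y_0 = S_0(0) = a_0 = 0
y_1 = S_1(0) = a_1 = -2
y_2 = S_1(1) = -4
t_q=1 is in segment 0 (τ=1); S_0(τ)=-3/4

y_0=0 y_1=-2 y_2=-4
S(1) = -3/4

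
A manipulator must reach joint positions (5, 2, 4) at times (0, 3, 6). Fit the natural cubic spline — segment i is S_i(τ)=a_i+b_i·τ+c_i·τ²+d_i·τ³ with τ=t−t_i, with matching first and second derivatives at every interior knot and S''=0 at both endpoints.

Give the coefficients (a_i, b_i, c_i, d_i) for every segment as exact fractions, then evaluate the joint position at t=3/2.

  seg 0: a=5 b=-17/12 c=0 d=5/108
  seg 1: a=2 b=-1/6 c=5/12 d=-5/108
S(3/2) = 97/32

Δ: Δ0=-1, Δ1=2/3
row 1: diag=12, rhs=10; c'=1/4, d'=5/6
back: M1=5/6
M: M0=0, M1=5/6, M2=0
seg 0: a=5, c=M0/2=0, d=(M1−M0)/(6·3)=5/108, b=Δ0−h0·(2M0+M1)/6=-17/12
seg 1: a=2, c=M1/2=5/12, d=(M2−M1)/(6·3)=-5/108, b=Δ1−h1·(2M1+M2)/6=-1/6
t_q=3/2 → seg 0, τ=3/2; S=5+-17/12·τ+0·τ²+5/108·τ³=97/32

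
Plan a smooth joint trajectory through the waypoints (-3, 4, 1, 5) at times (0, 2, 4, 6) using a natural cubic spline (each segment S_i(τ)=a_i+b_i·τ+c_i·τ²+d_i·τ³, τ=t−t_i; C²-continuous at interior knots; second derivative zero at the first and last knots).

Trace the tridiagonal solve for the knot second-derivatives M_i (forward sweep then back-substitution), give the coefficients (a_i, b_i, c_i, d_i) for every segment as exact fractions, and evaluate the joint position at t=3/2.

Δ: Δ0=7/2, Δ1=-3/2, Δ2=2
row 1: diag=8, rhs=-30; c'=1/4, d'=-15/4
row 2: denom=8−2·1/4=15/2; d'=(21−2·-15/4)/(15/2)=19/5
back: M2=19/5
back: M1=-15/4−1/4·19/5=-47/10
M: M0=0, M1=-47/10, M2=19/5, M3=0
seg 0: a=-3, c=M0/2=0, d=(M1−M0)/(6·2)=-47/120, b=Δ0−h0·(2M0+M1)/6=76/15
seg 1: a=4, c=M1/2=-47/20, d=(M2−M1)/(6·2)=17/24, b=Δ1−h1·(2M1+M2)/6=11/30
seg 2: a=1, c=M2/2=19/10, d=(M3−M2)/(6·2)=-19/60, b=Δ2−h2·(2M2+M3)/6=-8/15
t_q=3/2 → seg 0, τ=3/2; S=-3+76/15·τ+0·τ²+-47/120·τ³=1049/320

  seg 0: a=-3 b=76/15 c=0 d=-47/120
  seg 1: a=4 b=11/30 c=-47/20 d=17/24
  seg 2: a=1 b=-8/15 c=19/10 d=-19/60
S(3/2) = 1049/320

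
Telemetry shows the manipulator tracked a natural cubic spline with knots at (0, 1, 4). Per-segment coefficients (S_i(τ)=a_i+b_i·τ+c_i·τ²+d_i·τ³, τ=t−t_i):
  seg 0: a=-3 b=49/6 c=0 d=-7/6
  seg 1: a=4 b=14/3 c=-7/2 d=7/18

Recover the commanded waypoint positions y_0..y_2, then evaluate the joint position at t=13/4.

y_0 = S_0(0) = a_0 = -3
y_1 = S_1(0) = a_1 = 4
y_2 = S_1(3) = -3
t_q=13/4 is in segment 1 (τ=9/4); S_1(τ)=155/128

y_0=-3 y_1=4 y_2=-3
S(13/4) = 155/128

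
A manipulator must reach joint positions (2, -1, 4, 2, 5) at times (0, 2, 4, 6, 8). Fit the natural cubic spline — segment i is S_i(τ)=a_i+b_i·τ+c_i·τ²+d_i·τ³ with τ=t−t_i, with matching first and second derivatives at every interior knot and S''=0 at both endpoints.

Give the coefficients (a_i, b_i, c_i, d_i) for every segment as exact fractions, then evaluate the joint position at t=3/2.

  seg 0: a=2 b=-321/112 c=0 d=153/448
  seg 1: a=-1 b=69/56 c=459/224 d=-317/448
  seg 2: a=4 b=15/16 c=-123/56 d=275/448
  seg 3: a=2 b=-27/56 c=333/224 d=-111/448
S(3/2) = -587/512

Δ: Δ0=-3/2, Δ1=5/2, Δ2=-1, Δ3=3/2
row 1: diag=8, rhs=24; c'=1/4, d'=3
row 2: denom=8−2·1/4=15/2; d'=(-21−2·3)/(15/2)=-18/5
row 3: denom=8−2·4/15=112/15; d'=(15−2·-18/5)/(112/15)=333/112
back: M3=333/112
back: M2=-18/5−4/15·333/112=-123/28
back: M1=3−1/4·-123/28=459/112
M: M0=0, M1=459/112, M2=-123/28, M3=333/112, M4=0
seg 0: a=2, c=M0/2=0, d=(M1−M0)/(6·2)=153/448, b=Δ0−h0·(2M0+M1)/6=-321/112
seg 1: a=-1, c=M1/2=459/224, d=(M2−M1)/(6·2)=-317/448, b=Δ1−h1·(2M1+M2)/6=69/56
seg 2: a=4, c=M2/2=-123/56, d=(M3−M2)/(6·2)=275/448, b=Δ2−h2·(2M2+M3)/6=15/16
seg 3: a=2, c=M3/2=333/224, d=(M4−M3)/(6·2)=-111/448, b=Δ3−h3·(2M3+M4)/6=-27/56
t_q=3/2 → seg 0, τ=3/2; S=2+-321/112·τ+0·τ²+153/448·τ³=-587/512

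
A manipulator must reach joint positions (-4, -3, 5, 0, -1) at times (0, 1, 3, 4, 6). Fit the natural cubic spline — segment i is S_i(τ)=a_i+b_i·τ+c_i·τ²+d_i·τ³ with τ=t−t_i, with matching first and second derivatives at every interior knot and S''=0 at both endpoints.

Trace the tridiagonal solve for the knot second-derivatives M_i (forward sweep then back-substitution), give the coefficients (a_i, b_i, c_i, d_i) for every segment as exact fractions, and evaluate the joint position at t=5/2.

  seg 0: a=-4 b=-6/31 c=0 d=37/31
  seg 1: a=-3 b=105/31 c=111/31 d=-203/124
  seg 2: a=5 b=-60/31 c=-387/62 d=197/62
  seg 3: a=0 b=-303/62 c=102/31 d=-17/31
S(5/2) = 4575/992

Δ: Δ0=1, Δ1=4, Δ2=-5, Δ3=-1/2
row 1: diag=6, rhs=18; c'=1/3, d'=3
row 2: denom=6−2·1/3=16/3; d'=(-54−2·3)/(16/3)=-45/4
row 3: denom=6−1·3/16=93/16; d'=(27−1·-45/4)/(93/16)=204/31
back: M3=204/31
back: M2=-45/4−3/16·204/31=-387/31
back: M1=3−1/3·-387/31=222/31
M: M0=0, M1=222/31, M2=-387/31, M3=204/31, M4=0
seg 0: a=-4, c=M0/2=0, d=(M1−M0)/(6·1)=37/31, b=Δ0−h0·(2M0+M1)/6=-6/31
seg 1: a=-3, c=M1/2=111/31, d=(M2−M1)/(6·2)=-203/124, b=Δ1−h1·(2M1+M2)/6=105/31
seg 2: a=5, c=M2/2=-387/62, d=(M3−M2)/(6·1)=197/62, b=Δ2−h2·(2M2+M3)/6=-60/31
seg 3: a=0, c=M3/2=102/31, d=(M4−M3)/(6·2)=-17/31, b=Δ3−h3·(2M3+M4)/6=-303/62
t_q=5/2 → seg 1, τ=3/2; S=-3+105/31·τ+111/31·τ²+-203/124·τ³=4575/992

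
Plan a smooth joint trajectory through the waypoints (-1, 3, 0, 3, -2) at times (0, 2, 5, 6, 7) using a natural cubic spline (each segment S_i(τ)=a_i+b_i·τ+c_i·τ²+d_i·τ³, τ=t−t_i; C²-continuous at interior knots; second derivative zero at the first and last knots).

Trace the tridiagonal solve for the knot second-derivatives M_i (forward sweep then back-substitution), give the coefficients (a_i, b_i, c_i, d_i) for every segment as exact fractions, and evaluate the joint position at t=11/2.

  seg 0: a=-1 b=439/137 c=0 d=-165/548
  seg 1: a=3 b=-56/137 c=-495/274 d=147/274
  seg 2: a=0 b=887/274 c=414/137 d=-893/274
  seg 3: a=3 b=-68/137 c=-1851/274 d=617/274
S(11/2) = 4311/2192

Δ: Δ0=2, Δ1=-1, Δ2=3, Δ3=-5
row 1: diag=10, rhs=-18; c'=3/10, d'=-9/5
row 2: denom=8−3·3/10=71/10; d'=(24−3·-9/5)/(71/10)=294/71
row 3: denom=4−1·10/71=274/71; d'=(-48−1·294/71)/(274/71)=-1851/137
back: M3=-1851/137
back: M2=294/71−10/71·-1851/137=828/137
back: M1=-9/5−3/10·828/137=-495/137
M: M0=0, M1=-495/137, M2=828/137, M3=-1851/137, M4=0
seg 0: a=-1, c=M0/2=0, d=(M1−M0)/(6·2)=-165/548, b=Δ0−h0·(2M0+M1)/6=439/137
seg 1: a=3, c=M1/2=-495/274, d=(M2−M1)/(6·3)=147/274, b=Δ1−h1·(2M1+M2)/6=-56/137
seg 2: a=0, c=M2/2=414/137, d=(M3−M2)/(6·1)=-893/274, b=Δ2−h2·(2M2+M3)/6=887/274
seg 3: a=3, c=M3/2=-1851/274, d=(M4−M3)/(6·1)=617/274, b=Δ3−h3·(2M3+M4)/6=-68/137
t_q=11/2 → seg 2, τ=1/2; S=0+887/274·τ+414/137·τ²+-893/274·τ³=4311/2192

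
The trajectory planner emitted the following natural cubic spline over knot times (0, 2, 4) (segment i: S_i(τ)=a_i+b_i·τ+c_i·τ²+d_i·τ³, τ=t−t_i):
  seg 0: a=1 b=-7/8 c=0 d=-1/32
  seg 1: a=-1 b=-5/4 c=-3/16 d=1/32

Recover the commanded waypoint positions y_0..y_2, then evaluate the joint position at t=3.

y_0 = S_0(0) = a_0 = 1
y_1 = S_1(0) = a_1 = -1
y_2 = S_1(2) = -4
t_q=3 is in segment 1 (τ=1); S_1(τ)=-77/32

y_0=1 y_1=-1 y_2=-4
S(3) = -77/32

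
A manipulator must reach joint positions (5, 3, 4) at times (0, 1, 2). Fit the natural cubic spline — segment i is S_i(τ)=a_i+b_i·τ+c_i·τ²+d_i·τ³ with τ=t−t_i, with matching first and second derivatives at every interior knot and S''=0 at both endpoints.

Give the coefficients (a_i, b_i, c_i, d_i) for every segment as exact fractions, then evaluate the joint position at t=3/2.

Δ: Δ0=-2, Δ1=1
row 1: diag=4, rhs=18; c'=1/4, d'=9/2
back: M1=9/2
M: M0=0, M1=9/2, M2=0
seg 0: a=5, c=M0/2=0, d=(M1−M0)/(6·1)=3/4, b=Δ0−h0·(2M0+M1)/6=-11/4
seg 1: a=3, c=M1/2=9/4, d=(M2−M1)/(6·1)=-3/4, b=Δ1−h1·(2M1+M2)/6=-1/2
t_q=3/2 → seg 1, τ=1/2; S=3+-1/2·τ+9/4·τ²+-3/4·τ³=103/32

  seg 0: a=5 b=-11/4 c=0 d=3/4
  seg 1: a=3 b=-1/2 c=9/4 d=-3/4
S(3/2) = 103/32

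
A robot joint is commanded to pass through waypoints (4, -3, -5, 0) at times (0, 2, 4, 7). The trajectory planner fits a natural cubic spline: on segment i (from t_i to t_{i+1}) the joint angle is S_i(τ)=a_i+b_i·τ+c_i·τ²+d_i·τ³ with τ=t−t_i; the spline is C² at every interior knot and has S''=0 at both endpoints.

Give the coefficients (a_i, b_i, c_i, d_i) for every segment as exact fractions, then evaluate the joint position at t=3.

Δ: Δ0=-7/2, Δ1=-1, Δ2=5/3
row 1: diag=8, rhs=15; c'=1/4, d'=15/8
row 2: denom=10−2·1/4=19/2; d'=(16−2·15/8)/(19/2)=49/38
back: M2=49/38
back: M1=15/8−1/4·49/38=59/38
M: M0=0, M1=59/38, M2=49/38, M3=0
seg 0: a=4, c=M0/2=0, d=(M1−M0)/(6·2)=59/456, b=Δ0−h0·(2M0+M1)/6=-229/57
seg 1: a=-3, c=M1/2=59/76, d=(M2−M1)/(6·2)=-5/228, b=Δ1−h1·(2M1+M2)/6=-281/114
seg 2: a=-5, c=M2/2=49/76, d=(M3−M2)/(6·3)=-49/684, b=Δ2−h2·(2M2+M3)/6=43/114
t_q=3 → seg 1, τ=1; S=-3+-281/114·τ+59/76·τ²+-5/228·τ³=-179/38

  seg 0: a=4 b=-229/57 c=0 d=59/456
  seg 1: a=-3 b=-281/114 c=59/76 d=-5/228
  seg 2: a=-5 b=43/114 c=49/76 d=-49/684
S(3) = -179/38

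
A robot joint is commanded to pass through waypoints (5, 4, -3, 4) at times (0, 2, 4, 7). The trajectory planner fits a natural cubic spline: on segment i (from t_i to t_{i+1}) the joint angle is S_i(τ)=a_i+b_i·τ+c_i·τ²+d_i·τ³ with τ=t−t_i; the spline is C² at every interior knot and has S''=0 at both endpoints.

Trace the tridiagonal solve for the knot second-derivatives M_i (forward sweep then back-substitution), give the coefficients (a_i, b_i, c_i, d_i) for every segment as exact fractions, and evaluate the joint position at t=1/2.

  seg 0: a=5 b=34/57 c=0 d=-125/456
  seg 1: a=4 b=-307/114 c=-125/76 d=283/456
  seg 2: a=-3 b=-104/57 c=79/38 d=-79/342
S(1/2) = 6401/1216

Δ: Δ0=-1/2, Δ1=-7/2, Δ2=7/3
row 1: diag=8, rhs=-18; c'=1/4, d'=-9/4
row 2: denom=10−2·1/4=19/2; d'=(35−2·-9/4)/(19/2)=79/19
back: M2=79/19
back: M1=-9/4−1/4·79/19=-125/38
M: M0=0, M1=-125/38, M2=79/19, M3=0
seg 0: a=5, c=M0/2=0, d=(M1−M0)/(6·2)=-125/456, b=Δ0−h0·(2M0+M1)/6=34/57
seg 1: a=4, c=M1/2=-125/76, d=(M2−M1)/(6·2)=283/456, b=Δ1−h1·(2M1+M2)/6=-307/114
seg 2: a=-3, c=M2/2=79/38, d=(M3−M2)/(6·3)=-79/342, b=Δ2−h2·(2M2+M3)/6=-104/57
t_q=1/2 → seg 0, τ=1/2; S=5+34/57·τ+0·τ²+-125/456·τ³=6401/1216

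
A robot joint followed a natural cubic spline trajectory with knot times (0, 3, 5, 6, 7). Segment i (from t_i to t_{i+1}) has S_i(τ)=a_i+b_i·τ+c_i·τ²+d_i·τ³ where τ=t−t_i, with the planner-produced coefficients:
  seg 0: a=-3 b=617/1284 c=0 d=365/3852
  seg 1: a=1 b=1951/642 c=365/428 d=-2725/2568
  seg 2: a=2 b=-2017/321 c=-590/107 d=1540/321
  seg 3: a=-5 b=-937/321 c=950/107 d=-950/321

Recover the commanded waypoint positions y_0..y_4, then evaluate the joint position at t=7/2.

y_0=-3 y_1=1 y_2=2 y_3=-5 y_4=-2
S(7/2) = 17805/6848

y_0 = S_0(0) = a_0 = -3
y_1 = S_1(0) = a_1 = 1
y_2 = S_2(0) = a_2 = 2
y_3 = S_3(0) = a_3 = -5
y_4 = S_3(1) = -2
t_q=7/2 is in segment 1 (τ=1/2); S_1(τ)=17805/6848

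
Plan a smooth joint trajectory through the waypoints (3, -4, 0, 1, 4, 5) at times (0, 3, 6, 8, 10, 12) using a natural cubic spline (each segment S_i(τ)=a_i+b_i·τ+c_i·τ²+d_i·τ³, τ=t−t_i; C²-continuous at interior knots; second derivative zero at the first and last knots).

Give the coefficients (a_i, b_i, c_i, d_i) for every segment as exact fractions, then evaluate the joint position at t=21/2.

Δ: Δ0=-7/3, Δ1=4/3, Δ2=1/2, Δ3=3/2, Δ4=1/2
row 1: diag=12, rhs=22; c'=1/4, d'=11/6
row 2: denom=10−3·1/4=37/4; d'=(-5−3·11/6)/(37/4)=-42/37
row 3: denom=8−2·8/37=280/37; d'=(6−2·-42/37)/(280/37)=153/140
row 4: denom=8−2·37/140=523/70; d'=(-6−2·153/140)/(523/70)=-573/523
back: M4=-573/523
back: M3=153/140−37/140·-573/523=723/523
back: M2=-42/37−8/37·723/523=-750/523
back: M1=11/6−1/4·-750/523=3439/1569
M: M0=0, M1=3439/1569, M2=-750/523, M3=723/523, M4=-573/523, M5=0
seg 0: a=3, c=M0/2=0, d=(M1−M0)/(6·3)=3439/28242, b=Δ0−h0·(2M0+M1)/6=-3587/1046
seg 1: a=-4, c=M1/2=3439/3138, d=(M2−M1)/(6·3)=-5689/28242, b=Δ1−h1·(2M1+M2)/6=-74/523
seg 2: a=0, c=M2/2=-375/523, d=(M3−M2)/(6·2)=491/2092, b=Δ2−h2·(2M2+M3)/6=1041/1046
seg 3: a=1, c=M3/2=723/1046, d=(M4−M3)/(6·2)=-108/523, b=Δ3−h3·(2M3+M4)/6=987/1046
seg 4: a=4, c=M4/2=-573/1046, d=(M5−M4)/(6·2)=191/2092, b=Δ4−h4·(2M4+M5)/6=1287/1046
t_q=21/2 → seg 4, τ=1/2; S=4+1287/1046·τ+-573/1046·τ²+191/2092·τ³=75139/16736

  seg 0: a=3 b=-3587/1046 c=0 d=3439/28242
  seg 1: a=-4 b=-74/523 c=3439/3138 d=-5689/28242
  seg 2: a=0 b=1041/1046 c=-375/523 d=491/2092
  seg 3: a=1 b=987/1046 c=723/1046 d=-108/523
  seg 4: a=4 b=1287/1046 c=-573/1046 d=191/2092
S(21/2) = 75139/16736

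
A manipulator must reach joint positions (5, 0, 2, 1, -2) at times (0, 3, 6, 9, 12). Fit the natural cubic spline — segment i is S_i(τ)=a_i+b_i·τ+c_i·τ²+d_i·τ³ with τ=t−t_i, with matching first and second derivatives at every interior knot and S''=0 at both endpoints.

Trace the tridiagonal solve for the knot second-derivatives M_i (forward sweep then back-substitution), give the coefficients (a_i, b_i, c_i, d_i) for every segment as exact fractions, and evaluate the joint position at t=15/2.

  seg 0: a=5 b=-395/168 c=0 d=115/1512
  seg 1: a=0 b=-25/84 c=115/168 d=-61/504
  seg 2: a=2 b=13/24 c=-17/42 d=19/504
  seg 3: a=1 b=-73/84 c=-11/168 d=11/1512
S(15/2) = 909/448

Δ: Δ0=-5/3, Δ1=2/3, Δ2=-1/3, Δ3=-1
row 1: diag=12, rhs=14; c'=1/4, d'=7/6
row 2: denom=12−3·1/4=45/4; d'=(-6−3·7/6)/(45/4)=-38/45
row 3: denom=12−3·4/15=56/5; d'=(-4−3·-38/45)/(56/5)=-11/84
back: M3=-11/84
back: M2=-38/45−4/15·-11/84=-17/21
back: M1=7/6−1/4·-17/21=115/84
M: M0=0, M1=115/84, M2=-17/21, M3=-11/84, M4=0
seg 0: a=5, c=M0/2=0, d=(M1−M0)/(6·3)=115/1512, b=Δ0−h0·(2M0+M1)/6=-395/168
seg 1: a=0, c=M1/2=115/168, d=(M2−M1)/(6·3)=-61/504, b=Δ1−h1·(2M1+M2)/6=-25/84
seg 2: a=2, c=M2/2=-17/42, d=(M3−M2)/(6·3)=19/504, b=Δ2−h2·(2M2+M3)/6=13/24
seg 3: a=1, c=M3/2=-11/168, d=(M4−M3)/(6·3)=11/1512, b=Δ3−h3·(2M3+M4)/6=-73/84
t_q=15/2 → seg 2, τ=3/2; S=2+13/24·τ+-17/42·τ²+19/504·τ³=909/448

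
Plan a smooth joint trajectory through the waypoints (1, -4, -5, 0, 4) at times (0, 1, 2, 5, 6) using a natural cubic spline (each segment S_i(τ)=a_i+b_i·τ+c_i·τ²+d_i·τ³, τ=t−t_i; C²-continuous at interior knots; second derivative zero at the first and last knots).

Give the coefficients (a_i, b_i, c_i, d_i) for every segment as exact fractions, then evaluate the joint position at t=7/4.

Δ: Δ0=-5, Δ1=-1, Δ2=5/3, Δ3=4
row 1: diag=4, rhs=24; c'=1/4, d'=6
row 2: denom=8−1·1/4=31/4; d'=(16−1·6)/(31/4)=40/31
row 3: denom=8−3·12/31=212/31; d'=(14−3·40/31)/(212/31)=157/106
back: M3=157/106
back: M2=40/31−12/31·157/106=38/53
back: M1=6−1/4·38/53=617/106
M: M0=0, M1=617/106, M2=38/53, M3=157/106, M4=0
seg 0: a=1, c=M0/2=0, d=(M1−M0)/(6·1)=617/636, b=Δ0−h0·(2M0+M1)/6=-3797/636
seg 1: a=-4, c=M1/2=617/212, d=(M2−M1)/(6·1)=-541/636, b=Δ1−h1·(2M1+M2)/6=-973/318
seg 2: a=-5, c=M2/2=19/53, d=(M3−M2)/(6·3)=9/212, b=Δ2−h2·(2M2+M3)/6=133/636
seg 3: a=0, c=M3/2=157/212, d=(M4−M3)/(6·1)=-157/636, b=Δ3−h3·(2M3+M4)/6=1115/318
t_q=7/4 → seg 1, τ=3/4; S=-4+-973/318·τ+617/212·τ²+-541/636·τ³=-68065/13568

  seg 0: a=1 b=-3797/636 c=0 d=617/636
  seg 1: a=-4 b=-973/318 c=617/212 d=-541/636
  seg 2: a=-5 b=133/636 c=19/53 d=9/212
  seg 3: a=0 b=1115/318 c=157/212 d=-157/636
S(7/4) = -68065/13568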